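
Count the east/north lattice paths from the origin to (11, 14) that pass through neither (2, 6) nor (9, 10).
Number of paths = 2529650

Inclusion–exclusion. Total paths: C(25, 11) = 4457400. Through P₁: C(8, 2)·C(17, 9) = 680680. Through P₂: C(19, 9)·C(6, 2) = 1385670. Since P₁ is strictly southwest of P₂, a monotone path through both must visit P₁ then P₂; paths through both = C(8, 2)·C(11, 7)·C(6, 2) = 138600. Avoid both = 4457400 − 680680 − 1385670 + 138600 = 2529650.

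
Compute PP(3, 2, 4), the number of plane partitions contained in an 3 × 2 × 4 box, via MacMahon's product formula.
PP(3, 2, 4) = 490

Evaluate the triple product over i = 1..3, j = 1..2, k = 1..4. The factors are (2/1) · (3/2) · (4/3) · (5/4) · (3/2) · (4/3) · (5/4) · (6/5) · … (24 factors total). The numerators and denominators telescope so the product is an integer; carrying out the multiplication exactly gives PP(3, 2, 4) = 490.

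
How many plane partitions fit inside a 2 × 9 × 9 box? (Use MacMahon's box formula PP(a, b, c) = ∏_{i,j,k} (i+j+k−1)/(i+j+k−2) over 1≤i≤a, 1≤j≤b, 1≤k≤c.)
PP(2, 9, 9) = 449141836

Evaluate the triple product over i = 1..2, j = 1..9, k = 1..9. The factors are (2/1) · (3/2) · (4/3) · (5/4) · (6/5) · (7/6) · (8/7) · (9/8) · … (162 factors total). The numerators and denominators telescope so the product is an integer; carrying out the multiplication exactly gives PP(2, 9, 9) = 449141836.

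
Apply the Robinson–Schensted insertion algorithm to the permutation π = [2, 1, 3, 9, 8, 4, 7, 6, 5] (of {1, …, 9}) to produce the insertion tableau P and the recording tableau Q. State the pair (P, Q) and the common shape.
P = [1, 3, 4, 5] / [2, 6] / [7] / [8] / [9];  Q = [1, 3, 4, 7] / [2, 5] / [6] / [8] / [9];  common shape = (4, 2, 1, 1, 1)

Row-insert the values π_1, π_2, … into P one at a time, bumping the leftmost entry strictly greater than the inserted value down to the next row. The recording tableau Q records, in position (i, j), the step at which that cell was added to P.
  Insert 2 (step 1): P = [2];  Q = [1]
  Insert 1 (step 2): P = [1] / [2];  Q = [1] / [2]
  Insert 3 (step 3): P = [1, 3] / [2];  Q = [1, 3] / [2]
  Insert 9 (step 4): P = [1, 3, 9] / [2];  Q = [1, 3, 4] / [2]
  Insert 8 (step 5): P = [1, 3, 8] / [2, 9];  Q = [1, 3, 4] / [2, 5]
  Insert 4 (step 6): P = [1, 3, 4] / [2, 8] / [9];  Q = [1, 3, 4] / [2, 5] / [6]
  Insert 7 (step 7): P = [1, 3, 4, 7] / [2, 8] / [9];  Q = [1, 3, 4, 7] / [2, 5] / [6]
  Insert 6 (step 8): P = [1, 3, 4, 6] / [2, 7] / [8] / [9];  Q = [1, 3, 4, 7] / [2, 5] / [6] / [8]
  Insert 5 (step 9): P = [1, 3, 4, 5] / [2, 6] / [7] / [8] / [9];  Q = [1, 3, 4, 7] / [2, 5] / [6] / [8] / [9]
Final shape: (4, 2, 1, 1, 1).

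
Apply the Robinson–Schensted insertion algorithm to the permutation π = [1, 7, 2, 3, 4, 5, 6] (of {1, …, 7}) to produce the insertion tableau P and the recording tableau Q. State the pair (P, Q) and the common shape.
P = [1, 2, 3, 4, 5, 6] / [7];  Q = [1, 2, 4, 5, 6, 7] / [3];  common shape = (6, 1)

Row-insert the values π_1, π_2, … into P one at a time, bumping the leftmost entry strictly greater than the inserted value down to the next row. The recording tableau Q records, in position (i, j), the step at which that cell was added to P.
  Insert 1 (step 1): P = [1];  Q = [1]
  Insert 7 (step 2): P = [1, 7];  Q = [1, 2]
  Insert 2 (step 3): P = [1, 2] / [7];  Q = [1, 2] / [3]
  Insert 3 (step 4): P = [1, 2, 3] / [7];  Q = [1, 2, 4] / [3]
  Insert 4 (step 5): P = [1, 2, 3, 4] / [7];  Q = [1, 2, 4, 5] / [3]
  Insert 5 (step 6): P = [1, 2, 3, 4, 5] / [7];  Q = [1, 2, 4, 5, 6] / [3]
  Insert 6 (step 7): P = [1, 2, 3, 4, 5, 6] / [7];  Q = [1, 2, 4, 5, 6, 7] / [3]
Final shape: (6, 1).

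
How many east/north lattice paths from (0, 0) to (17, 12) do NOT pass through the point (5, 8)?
Number of paths = 49553595

Total paths from (0, 0) to (17, 12): C(29, 17) = 51895935. Paths through (5, 8): (paths (0, 0) → (5, 8)) × (paths (5, 8) → (17, 12)) = C(13, 5) · C(16, 12) = 1287 · 1820 = 2342340. Avoidance count = 51895935 − 2342340 = 49553595.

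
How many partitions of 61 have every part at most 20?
p(61, parts ≤ 20) = 909742

Use the recurrence p(n, m) = p(n, m−1) + p(n−m, m): either the largest part is < m (count p(n, m−1)) or the largest part is exactly m (remove one copy of m, count p(n−m, m)). With p(0, ·) = 1 this gives p(61, parts ≤ 20) = 909742. (By conjugating Young diagrams, this also counts partitions of 61 into at most 20 parts.)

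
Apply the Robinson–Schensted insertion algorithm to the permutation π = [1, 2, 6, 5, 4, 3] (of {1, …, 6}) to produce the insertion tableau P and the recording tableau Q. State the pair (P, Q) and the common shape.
P = [1, 2, 3] / [4] / [5] / [6];  Q = [1, 2, 3] / [4] / [5] / [6];  common shape = (3, 1, 1, 1)

Row-insert the values π_1, π_2, … into P one at a time, bumping the leftmost entry strictly greater than the inserted value down to the next row. The recording tableau Q records, in position (i, j), the step at which that cell was added to P.
  Insert 1 (step 1): P = [1];  Q = [1]
  Insert 2 (step 2): P = [1, 2];  Q = [1, 2]
  Insert 6 (step 3): P = [1, 2, 6];  Q = [1, 2, 3]
  Insert 5 (step 4): P = [1, 2, 5] / [6];  Q = [1, 2, 3] / [4]
  Insert 4 (step 5): P = [1, 2, 4] / [5] / [6];  Q = [1, 2, 3] / [4] / [5]
  Insert 3 (step 6): P = [1, 2, 3] / [4] / [5] / [6];  Q = [1, 2, 3] / [4] / [5] / [6]
Final shape: (3, 1, 1, 1).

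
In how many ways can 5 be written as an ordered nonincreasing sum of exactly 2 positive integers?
p(5, 2 parts) = 2

Partitions of n into exactly k parts ↔ partitions of n − k into at most k parts (subtract 1 from each part). For n = 5, k = 2, the partitions are: 4+1, 3+2. Count = 2.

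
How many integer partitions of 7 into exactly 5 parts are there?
p(7, 5 parts) = 2

Partitions of n into exactly k parts ↔ partitions of n − k into at most k parts (subtract 1 from each part). For n = 7, k = 5, the partitions are: 3+1+1+1+1, 2+2+1+1+1. Count = 2.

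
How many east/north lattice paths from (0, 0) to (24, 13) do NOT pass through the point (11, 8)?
Number of paths = 2914880724

Total paths from (0, 0) to (24, 13): C(37, 24) = 3562467300. Paths through (11, 8): (paths (0, 0) → (11, 8)) × (paths (11, 8) → (24, 13)) = C(19, 11) · C(18, 13) = 75582 · 8568 = 647586576. Avoidance count = 3562467300 − 647586576 = 2914880724.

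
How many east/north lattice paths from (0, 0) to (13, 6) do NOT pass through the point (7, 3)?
Number of paths = 17052

Total paths from (0, 0) to (13, 6): C(19, 13) = 27132. Paths through (7, 3): (paths (0, 0) → (7, 3)) × (paths (7, 3) → (13, 6)) = C(10, 7) · C(9, 6) = 120 · 84 = 10080. Avoidance count = 27132 − 10080 = 17052.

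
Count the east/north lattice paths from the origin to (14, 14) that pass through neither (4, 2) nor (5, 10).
Number of paths = 28366290

Inclusion–exclusion. Total paths: C(28, 14) = 40116600. Through P₁: C(6, 4)·C(22, 10) = 9699690. Through P₂: C(15, 5)·C(13, 9) = 2147145. Since P₁ is strictly southwest of P₂, a monotone path through both must visit P₁ then P₂; paths through both = C(6, 4)·C(9, 1)·C(13, 9) = 96525. Avoid both = 40116600 − 9699690 − 2147145 + 96525 = 28366290.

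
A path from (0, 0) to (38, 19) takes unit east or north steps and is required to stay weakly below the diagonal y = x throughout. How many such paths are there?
Number of paths = 326658445806000

By the reflection principle (André's argument), the number of monotone paths to (38, 19) with n ≤ m that never go above y = x is C(57, 38) − C(57, 39) = 636983969321700 − 310325523515700 = 326658445806000.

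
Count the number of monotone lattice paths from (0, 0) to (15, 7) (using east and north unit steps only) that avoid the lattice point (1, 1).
Number of paths = 93024

Total paths from (0, 0) to (15, 7): C(22, 15) = 170544. Paths through (1, 1): (paths (0, 0) → (1, 1)) × (paths (1, 1) → (15, 7)) = C(2, 1) · C(20, 14) = 2 · 38760 = 77520. Avoidance count = 170544 − 77520 = 93024.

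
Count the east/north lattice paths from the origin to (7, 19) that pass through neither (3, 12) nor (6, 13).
Number of paths = 330466

Inclusion–exclusion. Total paths: C(26, 7) = 657800. Through P₁: C(15, 3)·C(11, 4) = 150150. Through P₂: C(19, 6)·C(7, 1) = 189924. Since P₁ is strictly southwest of P₂, a monotone path through both must visit P₁ then P₂; paths through both = C(15, 3)·C(4, 3)·C(7, 1) = 12740. Avoid both = 657800 − 150150 − 189924 + 12740 = 330466.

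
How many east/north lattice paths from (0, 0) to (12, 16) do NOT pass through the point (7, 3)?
Number of paths = 29393595

Total paths from (0, 0) to (12, 16): C(28, 12) = 30421755. Paths through (7, 3): (paths (0, 0) → (7, 3)) × (paths (7, 3) → (12, 16)) = C(10, 7) · C(18, 5) = 120 · 8568 = 1028160. Avoidance count = 30421755 − 1028160 = 29393595.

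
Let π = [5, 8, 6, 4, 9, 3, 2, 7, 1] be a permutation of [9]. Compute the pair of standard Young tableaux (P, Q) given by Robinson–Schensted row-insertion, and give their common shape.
P = [1, 6, 7] / [2, 9] / [3] / [4] / [5] / [8];  Q = [1, 2, 5] / [3, 8] / [4] / [6] / [7] / [9];  common shape = (3, 2, 1, 1, 1, 1)

Row-insert the values π_1, π_2, … into P one at a time, bumping the leftmost entry strictly greater than the inserted value down to the next row. The recording tableau Q records, in position (i, j), the step at which that cell was added to P.
  Insert 5 (step 1): P = [5];  Q = [1]
  Insert 8 (step 2): P = [5, 8];  Q = [1, 2]
  Insert 6 (step 3): P = [5, 6] / [8];  Q = [1, 2] / [3]
  Insert 4 (step 4): P = [4, 6] / [5] / [8];  Q = [1, 2] / [3] / [4]
  Insert 9 (step 5): P = [4, 6, 9] / [5] / [8];  Q = [1, 2, 5] / [3] / [4]
  Insert 3 (step 6): P = [3, 6, 9] / [4] / [5] / [8];  Q = [1, 2, 5] / [3] / [4] / [6]
  Insert 2 (step 7): P = [2, 6, 9] / [3] / [4] / [5] / [8];  Q = [1, 2, 5] / [3] / [4] / [6] / [7]
  Insert 7 (step 8): P = [2, 6, 7] / [3, 9] / [4] / [5] / [8];  Q = [1, 2, 5] / [3, 8] / [4] / [6] / [7]
  Insert 1 (step 9): P = [1, 6, 7] / [2, 9] / [3] / [4] / [5] / [8];  Q = [1, 2, 5] / [3, 8] / [4] / [6] / [7] / [9]
Final shape: (3, 2, 1, 1, 1, 1).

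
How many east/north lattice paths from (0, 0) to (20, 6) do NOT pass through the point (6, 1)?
Number of paths = 148834

Total paths from (0, 0) to (20, 6): C(26, 20) = 230230. Paths through (6, 1): (paths (0, 0) → (6, 1)) × (paths (6, 1) → (20, 6)) = C(7, 6) · C(19, 14) = 7 · 11628 = 81396. Avoidance count = 230230 − 81396 = 148834.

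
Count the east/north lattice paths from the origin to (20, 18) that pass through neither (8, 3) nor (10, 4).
Number of paths = 29717268174

Inclusion–exclusion. Total paths: C(38, 20) = 33578000610. Through P₁: C(11, 8)·C(27, 12) = 2868336900. Through P₂: C(14, 10)·C(24, 10) = 1963217256. Since P₁ is strictly southwest of P₂, a monotone path through both must visit P₁ then P₂; paths through both = C(11, 8)·C(3, 2)·C(24, 10) = 970821720. Avoid both = 33578000610 − 2868336900 − 1963217256 + 970821720 = 29717268174.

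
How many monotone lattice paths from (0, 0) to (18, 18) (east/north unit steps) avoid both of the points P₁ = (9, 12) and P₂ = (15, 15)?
Number of paths = 4995467650

Inclusion–exclusion. Total paths: C(36, 18) = 9075135300. Through P₁: C(21, 9)·C(15, 9) = 1471119650. Through P₂: C(30, 15)·C(6, 3) = 3102350400. Since P₁ is strictly southwest of P₂, a monotone path through both must visit P₁ then P₂; paths through both = C(21, 9)·C(9, 6)·C(6, 3) = 493802400. Avoid both = 9075135300 − 1471119650 − 3102350400 + 493802400 = 4995467650.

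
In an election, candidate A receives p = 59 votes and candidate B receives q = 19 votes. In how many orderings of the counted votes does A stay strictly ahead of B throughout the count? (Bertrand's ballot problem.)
Strict-lead orderings = 344237209563016000

Total orderings of the 78 votes with 59 for A: C(78, 59) = 671262558647881200. By the Bertrand ballot formula (Cycle Lemma / reflection principle), the number of orderings in which A is strictly ahead of B throughout is (p − q)/(p + q) · C(p + q, p) = (59 − 19)/(59 + 19) · 671262558647881200 = 344237209563016000.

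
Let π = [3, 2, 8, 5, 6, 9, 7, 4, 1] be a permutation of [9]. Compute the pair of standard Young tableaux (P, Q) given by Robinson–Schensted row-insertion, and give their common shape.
P = [1, 4, 6, 7] / [2, 5, 9] / [3] / [8];  Q = [1, 3, 5, 6] / [2, 4, 7] / [8] / [9];  common shape = (4, 3, 1, 1)

Row-insert the values π_1, π_2, … into P one at a time, bumping the leftmost entry strictly greater than the inserted value down to the next row. The recording tableau Q records, in position (i, j), the step at which that cell was added to P.
  Insert 3 (step 1): P = [3];  Q = [1]
  Insert 2 (step 2): P = [2] / [3];  Q = [1] / [2]
  Insert 8 (step 3): P = [2, 8] / [3];  Q = [1, 3] / [2]
  Insert 5 (step 4): P = [2, 5] / [3, 8];  Q = [1, 3] / [2, 4]
  Insert 6 (step 5): P = [2, 5, 6] / [3, 8];  Q = [1, 3, 5] / [2, 4]
  Insert 9 (step 6): P = [2, 5, 6, 9] / [3, 8];  Q = [1, 3, 5, 6] / [2, 4]
  Insert 7 (step 7): P = [2, 5, 6, 7] / [3, 8, 9];  Q = [1, 3, 5, 6] / [2, 4, 7]
  Insert 4 (step 8): P = [2, 4, 6, 7] / [3, 5, 9] / [8];  Q = [1, 3, 5, 6] / [2, 4, 7] / [8]
  Insert 1 (step 9): P = [1, 4, 6, 7] / [2, 5, 9] / [3] / [8];  Q = [1, 3, 5, 6] / [2, 4, 7] / [8] / [9]
Final shape: (4, 3, 1, 1).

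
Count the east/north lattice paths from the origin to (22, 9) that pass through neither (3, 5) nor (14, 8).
Number of paths = 16969721

Inclusion–exclusion. Total paths: C(31, 22) = 20160075. Through P₁: C(8, 3)·C(23, 19) = 495880. Through P₂: C(22, 14)·C(9, 8) = 2877930. Since P₁ is strictly southwest of P₂, a monotone path through both must visit P₁ then P₂; paths through both = C(8, 3)·C(14, 11)·C(9, 8) = 183456. Avoid both = 20160075 − 495880 − 2877930 + 183456 = 16969721.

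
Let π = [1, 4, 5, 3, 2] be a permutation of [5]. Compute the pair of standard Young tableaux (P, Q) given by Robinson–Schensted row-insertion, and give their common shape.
P = [1, 2, 5] / [3] / [4];  Q = [1, 2, 3] / [4] / [5];  common shape = (3, 1, 1)

Row-insert the values π_1, π_2, … into P one at a time, bumping the leftmost entry strictly greater than the inserted value down to the next row. The recording tableau Q records, in position (i, j), the step at which that cell was added to P.
  Insert 1 (step 1): P = [1];  Q = [1]
  Insert 4 (step 2): P = [1, 4];  Q = [1, 2]
  Insert 5 (step 3): P = [1, 4, 5];  Q = [1, 2, 3]
  Insert 3 (step 4): P = [1, 3, 5] / [4];  Q = [1, 2, 3] / [4]
  Insert 2 (step 5): P = [1, 2, 5] / [3] / [4];  Q = [1, 2, 3] / [4] / [5]
Final shape: (3, 1, 1).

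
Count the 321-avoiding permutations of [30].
C_30 = 3814986502092304

These 321-avoiding permutations are counted by the Catalan number C_n = (1/(n + 1)) · C(2n, n). For n = 30: C_30 = (1/31) · C(60, 30) = 118264581564861424/31 = 3814986502092304.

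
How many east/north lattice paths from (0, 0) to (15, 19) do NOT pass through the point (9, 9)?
Number of paths = 1466618560

Total paths from (0, 0) to (15, 19): C(34, 15) = 1855967520. Paths through (9, 9): (paths (0, 0) → (9, 9)) × (paths (9, 9) → (15, 19)) = C(18, 9) · C(16, 6) = 48620 · 8008 = 389348960. Avoidance count = 1855967520 − 389348960 = 1466618560.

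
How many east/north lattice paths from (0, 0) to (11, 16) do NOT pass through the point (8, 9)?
Number of paths = 10120695

Total paths from (0, 0) to (11, 16): C(27, 11) = 13037895. Paths through (8, 9): (paths (0, 0) → (8, 9)) × (paths (8, 9) → (11, 16)) = C(17, 8) · C(10, 3) = 24310 · 120 = 2917200. Avoidance count = 13037895 − 2917200 = 10120695.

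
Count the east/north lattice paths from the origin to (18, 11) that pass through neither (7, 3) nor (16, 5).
Number of paths = 25142478

Inclusion–exclusion. Total paths: C(29, 18) = 34597290. Through P₁: C(10, 7)·C(19, 11) = 9069840. Through P₂: C(21, 16)·C(8, 2) = 569772. Since P₁ is strictly southwest of P₂, a monotone path through both must visit P₁ then P₂; paths through both = C(10, 7)·C(11, 9)·C(8, 2) = 184800. Avoid both = 34597290 − 9069840 − 569772 + 184800 = 25142478.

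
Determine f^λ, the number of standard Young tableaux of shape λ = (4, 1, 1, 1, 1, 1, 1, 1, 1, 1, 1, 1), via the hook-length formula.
# SYT of shape (4, 1, 1, 1, 1, 1, 1, 1, 1, 1, 1, 1) = 364

Hook-length formula: f^λ = n! / Π hook(c), product over all cells c of the Young diagram. For λ = (4, 1, 1, 1, 1, 1, 1, 1, 1, 1, 1, 1), n = 15 boxes. Hook lengths by row (left-to-right, top-to-bottom): [15, 3, 2, 1]; [11]; [10]; [9]; [8]; [7]; [6]; [5]; [4]; [3]; [2]; [1]. Product of hooks = 3592512000. So f^λ = 15! / 3592512000 = 1307674368000 / 3592512000 = 364.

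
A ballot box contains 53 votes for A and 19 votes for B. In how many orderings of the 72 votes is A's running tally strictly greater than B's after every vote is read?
Strict-lead orderings = 55606225738019880

Total orderings of the 72 votes with 53 for A: C(72, 53) = 117754360386395040. By the Bertrand ballot formula (Cycle Lemma / reflection principle), the number of orderings in which A is strictly ahead of B throughout is (p − q)/(p + q) · C(p + q, p) = (53 − 19)/(53 + 19) · 117754360386395040 = 55606225738019880.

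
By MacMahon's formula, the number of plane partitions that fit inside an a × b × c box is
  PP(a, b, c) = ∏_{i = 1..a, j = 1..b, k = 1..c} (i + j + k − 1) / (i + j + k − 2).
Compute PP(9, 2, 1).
PP(9, 2, 1) = 55

Evaluate the triple product over i = 1..9, j = 1..2, k = 1..1. The factors are (2/1) · (3/2) · (3/2) · (4/3) · (4/3) · (5/4) · (5/4) · (6/5) · … (18 factors total). The numerators and denominators telescope so the product is an integer; carrying out the multiplication exactly gives PP(9, 2, 1) = 55.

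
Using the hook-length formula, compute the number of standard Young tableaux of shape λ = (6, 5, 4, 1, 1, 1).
# SYT of shape (6, 5, 4, 1, 1, 1) = 6789120

Hook-length formula: f^λ = n! / Π hook(c), product over all cells c of the Young diagram. For λ = (6, 5, 4, 1, 1, 1), n = 18 boxes. Hook lengths by row (left-to-right, top-to-bottom): [11, 7, 6, 5, 3, 1]; [9, 5, 4, 3, 1]; [7, 3, 2, 1]; [3]; [2]; [1]. Product of hooks = 943034400. So f^λ = 18! / 943034400 = 6402373705728000 / 943034400 = 6789120.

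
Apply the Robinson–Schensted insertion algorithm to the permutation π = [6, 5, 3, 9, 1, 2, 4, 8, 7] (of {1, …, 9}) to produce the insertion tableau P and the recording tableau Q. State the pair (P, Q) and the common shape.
P = [1, 2, 4, 7] / [3, 8] / [5, 9] / [6];  Q = [1, 4, 7, 8] / [2, 6] / [3, 9] / [5];  common shape = (4, 2, 2, 1)

Row-insert the values π_1, π_2, … into P one at a time, bumping the leftmost entry strictly greater than the inserted value down to the next row. The recording tableau Q records, in position (i, j), the step at which that cell was added to P.
  Insert 6 (step 1): P = [6];  Q = [1]
  Insert 5 (step 2): P = [5] / [6];  Q = [1] / [2]
  Insert 3 (step 3): P = [3] / [5] / [6];  Q = [1] / [2] / [3]
  Insert 9 (step 4): P = [3, 9] / [5] / [6];  Q = [1, 4] / [2] / [3]
  Insert 1 (step 5): P = [1, 9] / [3] / [5] / [6];  Q = [1, 4] / [2] / [3] / [5]
  Insert 2 (step 6): P = [1, 2] / [3, 9] / [5] / [6];  Q = [1, 4] / [2, 6] / [3] / [5]
  Insert 4 (step 7): P = [1, 2, 4] / [3, 9] / [5] / [6];  Q = [1, 4, 7] / [2, 6] / [3] / [5]
  Insert 8 (step 8): P = [1, 2, 4, 8] / [3, 9] / [5] / [6];  Q = [1, 4, 7, 8] / [2, 6] / [3] / [5]
  Insert 7 (step 9): P = [1, 2, 4, 7] / [3, 8] / [5, 9] / [6];  Q = [1, 4, 7, 8] / [2, 6] / [3, 9] / [5]
Final shape: (4, 2, 2, 1).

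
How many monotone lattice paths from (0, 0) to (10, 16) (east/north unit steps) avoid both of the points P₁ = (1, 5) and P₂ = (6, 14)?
Number of paths = 3902755

Inclusion–exclusion. Total paths: C(26, 10) = 5311735. Through P₁: C(6, 1)·C(20, 9) = 1007760. Through P₂: C(20, 6)·C(6, 4) = 581400. Since P₁ is strictly southwest of P₂, a monotone path through both must visit P₁ then P₂; paths through both = C(6, 1)·C(14, 5)·C(6, 4) = 180180. Avoid both = 5311735 − 1007760 − 581400 + 180180 = 3902755.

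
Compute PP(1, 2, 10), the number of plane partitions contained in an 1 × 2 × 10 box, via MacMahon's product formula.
PP(1, 2, 10) = 66

Evaluate the triple product over i = 1..1, j = 1..2, k = 1..10. The factors are (2/1) · (3/2) · (4/3) · (5/4) · (6/5) · (7/6) · (8/7) · (9/8) · … (20 factors total). The numerators and denominators telescope so the product is an integer; carrying out the multiplication exactly gives PP(1, 2, 10) = 66.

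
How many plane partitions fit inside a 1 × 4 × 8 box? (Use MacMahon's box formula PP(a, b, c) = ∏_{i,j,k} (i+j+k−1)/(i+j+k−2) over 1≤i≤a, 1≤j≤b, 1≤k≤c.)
PP(1, 4, 8) = 495

Evaluate the triple product over i = 1..1, j = 1..4, k = 1..8. The factors are (2/1) · (3/2) · (4/3) · (5/4) · (6/5) · (7/6) · (8/7) · (9/8) · … (32 factors total). The numerators and denominators telescope so the product is an integer; carrying out the multiplication exactly gives PP(1, 4, 8) = 495.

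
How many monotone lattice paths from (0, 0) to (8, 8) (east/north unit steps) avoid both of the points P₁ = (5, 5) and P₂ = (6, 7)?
Number of paths = 4950

Inclusion–exclusion. Total paths: C(16, 8) = 12870. Through P₁: C(10, 5)·C(6, 3) = 5040. Through P₂: C(13, 6)·C(3, 2) = 5148. Since P₁ is strictly southwest of P₂, a monotone path through both must visit P₁ then P₂; paths through both = C(10, 5)·C(3, 1)·C(3, 2) = 2268. Avoid both = 12870 − 5040 − 5148 + 2268 = 4950.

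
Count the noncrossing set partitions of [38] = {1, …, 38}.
C_38 = 176733862787006701400

These noncrossing partitions are counted by the Catalan number C_n = (1/(n + 1)) · C(2n, n). For n = 38: C_38 = (1/39) · C(76, 38) = 6892620648693261354600/39 = 176733862787006701400.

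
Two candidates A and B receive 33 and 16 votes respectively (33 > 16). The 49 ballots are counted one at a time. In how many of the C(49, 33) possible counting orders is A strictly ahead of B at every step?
Strict-lead orderings = 1161588834303

Total orderings of the 49 votes with 33 for A: C(49, 33) = 3348108992991. By the Bertrand ballot formula (Cycle Lemma / reflection principle), the number of orderings in which A is strictly ahead of B throughout is (p − q)/(p + q) · C(p + q, p) = (33 − 16)/(33 + 16) · 3348108992991 = 1161588834303.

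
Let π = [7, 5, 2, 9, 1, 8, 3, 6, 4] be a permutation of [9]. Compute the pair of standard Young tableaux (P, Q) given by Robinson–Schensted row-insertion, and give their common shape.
P = [1, 3, 4] / [2, 6] / [5, 8] / [7, 9];  Q = [1, 4, 8] / [2, 6] / [3, 7] / [5, 9];  common shape = (3, 2, 2, 2)

Row-insert the values π_1, π_2, … into P one at a time, bumping the leftmost entry strictly greater than the inserted value down to the next row. The recording tableau Q records, in position (i, j), the step at which that cell was added to P.
  Insert 7 (step 1): P = [7];  Q = [1]
  Insert 5 (step 2): P = [5] / [7];  Q = [1] / [2]
  Insert 2 (step 3): P = [2] / [5] / [7];  Q = [1] / [2] / [3]
  Insert 9 (step 4): P = [2, 9] / [5] / [7];  Q = [1, 4] / [2] / [3]
  Insert 1 (step 5): P = [1, 9] / [2] / [5] / [7];  Q = [1, 4] / [2] / [3] / [5]
  Insert 8 (step 6): P = [1, 8] / [2, 9] / [5] / [7];  Q = [1, 4] / [2, 6] / [3] / [5]
  Insert 3 (step 7): P = [1, 3] / [2, 8] / [5, 9] / [7];  Q = [1, 4] / [2, 6] / [3, 7] / [5]
  Insert 6 (step 8): P = [1, 3, 6] / [2, 8] / [5, 9] / [7];  Q = [1, 4, 8] / [2, 6] / [3, 7] / [5]
  Insert 4 (step 9): P = [1, 3, 4] / [2, 6] / [5, 8] / [7, 9];  Q = [1, 4, 8] / [2, 6] / [3, 7] / [5, 9]
Final shape: (3, 2, 2, 2).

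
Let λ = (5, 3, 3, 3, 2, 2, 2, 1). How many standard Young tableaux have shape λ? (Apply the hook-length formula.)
# SYT of shape (5, 3, 3, 3, 2, 2, 2, 1) = 155195040

Hook-length formula: f^λ = n! / Π hook(c), product over all cells c of the Young diagram. For λ = (5, 3, 3, 3, 2, 2, 2, 1), n = 21 boxes. Hook lengths by row (left-to-right, top-to-bottom): [12, 10, 6, 2, 1]; [9, 7, 3]; [8, 6, 2]; [7, 5, 1]; [5, 3]; [4, 2]; [3, 1]; [1]. Product of hooks = 329204736000. So f^λ = 21! / 329204736000 = 51090942171709440000 / 329204736000 = 155195040.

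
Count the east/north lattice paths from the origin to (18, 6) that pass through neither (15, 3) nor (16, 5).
Number of paths = 64573

Inclusion–exclusion. Total paths: C(24, 18) = 134596. Through P₁: C(18, 15)·C(6, 3) = 16320. Through P₂: C(21, 16)·C(3, 2) = 61047. Since P₁ is strictly southwest of P₂, a monotone path through both must visit P₁ then P₂; paths through both = C(18, 15)·C(3, 1)·C(3, 2) = 7344. Avoid both = 134596 − 16320 − 61047 + 7344 = 64573.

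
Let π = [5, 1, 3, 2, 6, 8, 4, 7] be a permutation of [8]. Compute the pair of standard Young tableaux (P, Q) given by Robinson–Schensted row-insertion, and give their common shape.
P = [1, 2, 4, 7] / [3, 6, 8] / [5];  Q = [1, 3, 5, 6] / [2, 7, 8] / [4];  common shape = (4, 3, 1)

Row-insert the values π_1, π_2, … into P one at a time, bumping the leftmost entry strictly greater than the inserted value down to the next row. The recording tableau Q records, in position (i, j), the step at which that cell was added to P.
  Insert 5 (step 1): P = [5];  Q = [1]
  Insert 1 (step 2): P = [1] / [5];  Q = [1] / [2]
  Insert 3 (step 3): P = [1, 3] / [5];  Q = [1, 3] / [2]
  Insert 2 (step 4): P = [1, 2] / [3] / [5];  Q = [1, 3] / [2] / [4]
  Insert 6 (step 5): P = [1, 2, 6] / [3] / [5];  Q = [1, 3, 5] / [2] / [4]
  Insert 8 (step 6): P = [1, 2, 6, 8] / [3] / [5];  Q = [1, 3, 5, 6] / [2] / [4]
  Insert 4 (step 7): P = [1, 2, 4, 8] / [3, 6] / [5];  Q = [1, 3, 5, 6] / [2, 7] / [4]
  Insert 7 (step 8): P = [1, 2, 4, 7] / [3, 6, 8] / [5];  Q = [1, 3, 5, 6] / [2, 7, 8] / [4]
Final shape: (4, 3, 1).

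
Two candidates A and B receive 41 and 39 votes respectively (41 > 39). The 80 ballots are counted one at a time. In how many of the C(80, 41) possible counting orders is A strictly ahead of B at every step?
Strict-lead orderings = 2622127042276492108820

Total orderings of the 80 votes with 41 for A: C(80, 41) = 104885081691059684352800. By the Bertrand ballot formula (Cycle Lemma / reflection principle), the number of orderings in which A is strictly ahead of B throughout is (p − q)/(p + q) · C(p + q, p) = (41 − 39)/(41 + 39) · 104885081691059684352800 = 2622127042276492108820.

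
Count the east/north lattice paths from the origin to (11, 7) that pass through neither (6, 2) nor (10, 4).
Number of paths = 22444

Inclusion–exclusion. Total paths: C(18, 11) = 31824. Through P₁: C(8, 6)·C(10, 5) = 7056. Through P₂: C(14, 10)·C(4, 1) = 4004. Since P₁ is strictly southwest of P₂, a monotone path through both must visit P₁ then P₂; paths through both = C(8, 6)·C(6, 4)·C(4, 1) = 1680. Avoid both = 31824 − 7056 − 4004 + 1680 = 22444.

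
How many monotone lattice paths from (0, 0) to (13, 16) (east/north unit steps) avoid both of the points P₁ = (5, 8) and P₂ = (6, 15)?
Number of paths = 50948481

Inclusion–exclusion. Total paths: C(29, 13) = 67863915. Through P₁: C(13, 5)·C(16, 8) = 16563690. Through P₂: C(21, 6)·C(8, 7) = 434112. Since P₁ is strictly southwest of P₂, a monotone path through both must visit P₁ then P₂; paths through both = C(13, 5)·C(8, 1)·C(8, 7) = 82368. Avoid both = 67863915 − 16563690 − 434112 + 82368 = 50948481.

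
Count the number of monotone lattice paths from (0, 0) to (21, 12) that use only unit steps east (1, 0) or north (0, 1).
Number of paths = 354817320

A monotone lattice path from (0, 0) to (21, 12) consists of 21 east steps and 12 north steps in some order, so it is determined by which 21 of the 33 steps are east. The count is C(33, 21) = 354817320.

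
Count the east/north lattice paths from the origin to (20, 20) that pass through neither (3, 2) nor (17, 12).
Number of paths = 87144095445

Inclusion–exclusion. Total paths: C(40, 20) = 137846528820. Through P₁: C(5, 3)·C(35, 17) = 45375676500. Through P₂: C(29, 17)·C(11, 3) = 8562829275. Since P₁ is strictly southwest of P₂, a monotone path through both must visit P₁ then P₂; paths through both = C(5, 3)·C(24, 14)·C(11, 3) = 3236072400. Avoid both = 137846528820 − 45375676500 − 8562829275 + 3236072400 = 87144095445.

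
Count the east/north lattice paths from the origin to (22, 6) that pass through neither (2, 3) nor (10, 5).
Number of paths = 325841

Inclusion–exclusion. Total paths: C(28, 22) = 376740. Through P₁: C(5, 2)·C(23, 20) = 17710. Through P₂: C(15, 10)·C(13, 12) = 39039. Since P₁ is strictly southwest of P₂, a monotone path through both must visit P₁ then P₂; paths through both = C(5, 2)·C(10, 8)·C(13, 12) = 5850. Avoid both = 376740 − 17710 − 39039 + 5850 = 325841.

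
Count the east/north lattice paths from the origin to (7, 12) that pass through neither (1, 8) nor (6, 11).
Number of paths = 24754

Inclusion–exclusion. Total paths: C(19, 7) = 50388. Through P₁: C(9, 1)·C(10, 6) = 1890. Through P₂: C(17, 6)·C(2, 1) = 24752. Since P₁ is strictly southwest of P₂, a monotone path through both must visit P₁ then P₂; paths through both = C(9, 1)·C(8, 5)·C(2, 1) = 1008. Avoid both = 50388 − 1890 − 24752 + 1008 = 24754.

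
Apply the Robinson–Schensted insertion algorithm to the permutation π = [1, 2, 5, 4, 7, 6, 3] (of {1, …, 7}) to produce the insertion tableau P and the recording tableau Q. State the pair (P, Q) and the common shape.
P = [1, 2, 3, 6] / [4, 7] / [5];  Q = [1, 2, 3, 5] / [4, 6] / [7];  common shape = (4, 2, 1)

Row-insert the values π_1, π_2, … into P one at a time, bumping the leftmost entry strictly greater than the inserted value down to the next row. The recording tableau Q records, in position (i, j), the step at which that cell was added to P.
  Insert 1 (step 1): P = [1];  Q = [1]
  Insert 2 (step 2): P = [1, 2];  Q = [1, 2]
  Insert 5 (step 3): P = [1, 2, 5];  Q = [1, 2, 3]
  Insert 4 (step 4): P = [1, 2, 4] / [5];  Q = [1, 2, 3] / [4]
  Insert 7 (step 5): P = [1, 2, 4, 7] / [5];  Q = [1, 2, 3, 5] / [4]
  Insert 6 (step 6): P = [1, 2, 4, 6] / [5, 7];  Q = [1, 2, 3, 5] / [4, 6]
  Insert 3 (step 7): P = [1, 2, 3, 6] / [4, 7] / [5];  Q = [1, 2, 3, 5] / [4, 6] / [7]
Final shape: (4, 2, 1).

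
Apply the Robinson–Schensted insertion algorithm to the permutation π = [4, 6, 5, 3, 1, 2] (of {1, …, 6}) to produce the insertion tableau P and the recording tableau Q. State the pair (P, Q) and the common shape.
P = [1, 2] / [3, 5] / [4] / [6];  Q = [1, 2] / [3, 6] / [4] / [5];  common shape = (2, 2, 1, 1)

Row-insert the values π_1, π_2, … into P one at a time, bumping the leftmost entry strictly greater than the inserted value down to the next row. The recording tableau Q records, in position (i, j), the step at which that cell was added to P.
  Insert 4 (step 1): P = [4];  Q = [1]
  Insert 6 (step 2): P = [4, 6];  Q = [1, 2]
  Insert 5 (step 3): P = [4, 5] / [6];  Q = [1, 2] / [3]
  Insert 3 (step 4): P = [3, 5] / [4] / [6];  Q = [1, 2] / [3] / [4]
  Insert 1 (step 5): P = [1, 5] / [3] / [4] / [6];  Q = [1, 2] / [3] / [4] / [5]
  Insert 2 (step 6): P = [1, 2] / [3, 5] / [4] / [6];  Q = [1, 2] / [3, 6] / [4] / [5]
Final shape: (2, 2, 1, 1).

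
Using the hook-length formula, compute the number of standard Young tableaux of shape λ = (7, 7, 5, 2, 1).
# SYT of shape (7, 7, 5, 2, 1) = 744936192

Hook-length formula: f^λ = n! / Π hook(c), product over all cells c of the Young diagram. For λ = (7, 7, 5, 2, 1), n = 22 boxes. Hook lengths by row (left-to-right, top-to-bottom): [11, 9, 7, 6, 5, 3, 2]; [10, 8, 6, 5, 4, 2, 1]; [7, 5, 3, 2, 1]; [3, 1]; [1]. Product of hooks = 1508855040000. So f^λ = 22! / 1508855040000 = 1124000727777607680000 / 1508855040000 = 744936192.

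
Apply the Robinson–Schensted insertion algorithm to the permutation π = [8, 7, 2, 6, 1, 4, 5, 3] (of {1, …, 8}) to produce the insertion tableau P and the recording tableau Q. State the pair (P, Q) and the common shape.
P = [1, 3, 5] / [2, 4] / [6] / [7] / [8];  Q = [1, 4, 7] / [2, 6] / [3] / [5] / [8];  common shape = (3, 2, 1, 1, 1)

Row-insert the values π_1, π_2, … into P one at a time, bumping the leftmost entry strictly greater than the inserted value down to the next row. The recording tableau Q records, in position (i, j), the step at which that cell was added to P.
  Insert 8 (step 1): P = [8];  Q = [1]
  Insert 7 (step 2): P = [7] / [8];  Q = [1] / [2]
  Insert 2 (step 3): P = [2] / [7] / [8];  Q = [1] / [2] / [3]
  Insert 6 (step 4): P = [2, 6] / [7] / [8];  Q = [1, 4] / [2] / [3]
  Insert 1 (step 5): P = [1, 6] / [2] / [7] / [8];  Q = [1, 4] / [2] / [3] / [5]
  Insert 4 (step 6): P = [1, 4] / [2, 6] / [7] / [8];  Q = [1, 4] / [2, 6] / [3] / [5]
  Insert 5 (step 7): P = [1, 4, 5] / [2, 6] / [7] / [8];  Q = [1, 4, 7] / [2, 6] / [3] / [5]
  Insert 3 (step 8): P = [1, 3, 5] / [2, 4] / [6] / [7] / [8];  Q = [1, 4, 7] / [2, 6] / [3] / [5] / [8]
Final shape: (3, 2, 1, 1, 1).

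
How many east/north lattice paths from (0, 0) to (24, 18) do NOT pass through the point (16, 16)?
Number of paths = 326648503500

Total paths from (0, 0) to (24, 18): C(42, 24) = 353697121050. Paths through (16, 16): (paths (0, 0) → (16, 16)) × (paths (16, 16) → (24, 18)) = C(32, 16) · C(10, 8) = 601080390 · 45 = 27048617550. Avoidance count = 353697121050 − 27048617550 = 326648503500.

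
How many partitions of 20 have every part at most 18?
p(20, parts ≤ 18) = 625

Use the recurrence p(n, m) = p(n, m−1) + p(n−m, m): either the largest part is < m (count p(n, m−1)) or the largest part is exactly m (remove one copy of m, count p(n−m, m)). With p(0, ·) = 1 this gives p(20, parts ≤ 18) = 625. (By conjugating Young diagrams, this also counts partitions of 20 into at most 18 parts.)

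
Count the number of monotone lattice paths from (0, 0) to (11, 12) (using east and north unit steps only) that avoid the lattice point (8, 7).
Number of paths = 991718

Total paths from (0, 0) to (11, 12): C(23, 11) = 1352078. Paths through (8, 7): (paths (0, 0) → (8, 7)) × (paths (8, 7) → (11, 12)) = C(15, 8) · C(8, 3) = 6435 · 56 = 360360. Avoidance count = 1352078 − 360360 = 991718.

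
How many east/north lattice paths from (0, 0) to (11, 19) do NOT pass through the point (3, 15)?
Number of paths = 54223380

Total paths from (0, 0) to (11, 19): C(30, 11) = 54627300. Paths through (3, 15): (paths (0, 0) → (3, 15)) × (paths (3, 15) → (11, 19)) = C(18, 3) · C(12, 8) = 816 · 495 = 403920. Avoidance count = 54627300 − 403920 = 54223380.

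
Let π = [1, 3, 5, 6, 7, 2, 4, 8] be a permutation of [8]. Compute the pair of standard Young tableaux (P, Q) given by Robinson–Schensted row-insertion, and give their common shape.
P = [1, 2, 4, 6, 7, 8] / [3, 5];  Q = [1, 2, 3, 4, 5, 8] / [6, 7];  common shape = (6, 2)

Row-insert the values π_1, π_2, … into P one at a time, bumping the leftmost entry strictly greater than the inserted value down to the next row. The recording tableau Q records, in position (i, j), the step at which that cell was added to P.
  Insert 1 (step 1): P = [1];  Q = [1]
  Insert 3 (step 2): P = [1, 3];  Q = [1, 2]
  Insert 5 (step 3): P = [1, 3, 5];  Q = [1, 2, 3]
  Insert 6 (step 4): P = [1, 3, 5, 6];  Q = [1, 2, 3, 4]
  Insert 7 (step 5): P = [1, 3, 5, 6, 7];  Q = [1, 2, 3, 4, 5]
  Insert 2 (step 6): P = [1, 2, 5, 6, 7] / [3];  Q = [1, 2, 3, 4, 5] / [6]
  Insert 4 (step 7): P = [1, 2, 4, 6, 7] / [3, 5];  Q = [1, 2, 3, 4, 5] / [6, 7]
  Insert 8 (step 8): P = [1, 2, 4, 6, 7, 8] / [3, 5];  Q = [1, 2, 3, 4, 5, 8] / [6, 7]
Final shape: (6, 2).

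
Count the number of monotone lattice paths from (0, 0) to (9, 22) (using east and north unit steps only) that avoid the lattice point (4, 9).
Number of paths = 14033955

Total paths from (0, 0) to (9, 22): C(31, 9) = 20160075. Paths through (4, 9): (paths (0, 0) → (4, 9)) × (paths (4, 9) → (9, 22)) = C(13, 4) · C(18, 5) = 715 · 8568 = 6126120. Avoidance count = 20160075 − 6126120 = 14033955.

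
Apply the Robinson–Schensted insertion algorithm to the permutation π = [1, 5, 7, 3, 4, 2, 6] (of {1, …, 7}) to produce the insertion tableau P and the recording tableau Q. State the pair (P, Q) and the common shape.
P = [1, 2, 4, 6] / [3, 7] / [5];  Q = [1, 2, 3, 7] / [4, 5] / [6];  common shape = (4, 2, 1)

Row-insert the values π_1, π_2, … into P one at a time, bumping the leftmost entry strictly greater than the inserted value down to the next row. The recording tableau Q records, in position (i, j), the step at which that cell was added to P.
  Insert 1 (step 1): P = [1];  Q = [1]
  Insert 5 (step 2): P = [1, 5];  Q = [1, 2]
  Insert 7 (step 3): P = [1, 5, 7];  Q = [1, 2, 3]
  Insert 3 (step 4): P = [1, 3, 7] / [5];  Q = [1, 2, 3] / [4]
  Insert 4 (step 5): P = [1, 3, 4] / [5, 7];  Q = [1, 2, 3] / [4, 5]
  Insert 2 (step 6): P = [1, 2, 4] / [3, 7] / [5];  Q = [1, 2, 3] / [4, 5] / [6]
  Insert 6 (step 7): P = [1, 2, 4, 6] / [3, 7] / [5];  Q = [1, 2, 3, 7] / [4, 5] / [6]
Final shape: (4, 2, 1).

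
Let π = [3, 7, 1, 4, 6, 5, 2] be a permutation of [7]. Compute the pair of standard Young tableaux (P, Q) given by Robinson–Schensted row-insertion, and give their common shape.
P = [1, 2, 5] / [3, 4] / [6] / [7];  Q = [1, 2, 5] / [3, 4] / [6] / [7];  common shape = (3, 2, 1, 1)

Row-insert the values π_1, π_2, … into P one at a time, bumping the leftmost entry strictly greater than the inserted value down to the next row. The recording tableau Q records, in position (i, j), the step at which that cell was added to P.
  Insert 3 (step 1): P = [3];  Q = [1]
  Insert 7 (step 2): P = [3, 7];  Q = [1, 2]
  Insert 1 (step 3): P = [1, 7] / [3];  Q = [1, 2] / [3]
  Insert 4 (step 4): P = [1, 4] / [3, 7];  Q = [1, 2] / [3, 4]
  Insert 6 (step 5): P = [1, 4, 6] / [3, 7];  Q = [1, 2, 5] / [3, 4]
  Insert 5 (step 6): P = [1, 4, 5] / [3, 6] / [7];  Q = [1, 2, 5] / [3, 4] / [6]
  Insert 2 (step 7): P = [1, 2, 5] / [3, 4] / [6] / [7];  Q = [1, 2, 5] / [3, 4] / [6] / [7]
Final shape: (3, 2, 1, 1).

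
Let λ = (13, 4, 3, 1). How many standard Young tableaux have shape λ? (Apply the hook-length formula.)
# SYT of shape (13, 4, 3, 1) = 7630875

Hook-length formula: f^λ = n! / Π hook(c), product over all cells c of the Young diagram. For λ = (13, 4, 3, 1), n = 21 boxes. Hook lengths by row (left-to-right, top-to-bottom): [16, 14, 13, 11, 9, 8, 7, 6, 5, 4, 3, 2, 1]; [6, 4, 3, 1]; [4, 2, 1]; [1]. Product of hooks = 6695292764160. So f^λ = 21! / 6695292764160 = 51090942171709440000 / 6695292764160 = 7630875.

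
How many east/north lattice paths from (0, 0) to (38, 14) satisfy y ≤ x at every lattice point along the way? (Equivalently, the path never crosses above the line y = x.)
Number of paths = 1133952785000

By the reflection principle (André's argument), the number of monotone paths to (38, 14) with n ≤ m that never go above y = x is C(52, 38) − C(52, 39) = 1768966344600 − 635013559600 = 1133952785000.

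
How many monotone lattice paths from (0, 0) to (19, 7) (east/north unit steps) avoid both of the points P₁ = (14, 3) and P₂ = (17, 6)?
Number of paths = 310079

Inclusion–exclusion. Total paths: C(26, 19) = 657800. Through P₁: C(17, 14)·C(9, 5) = 85680. Through P₂: C(23, 17)·C(3, 2) = 302841. Since P₁ is strictly southwest of P₂, a monotone path through both must visit P₁ then P₂; paths through both = C(17, 14)·C(6, 3)·C(3, 2) = 40800. Avoid both = 657800 − 85680 − 302841 + 40800 = 310079.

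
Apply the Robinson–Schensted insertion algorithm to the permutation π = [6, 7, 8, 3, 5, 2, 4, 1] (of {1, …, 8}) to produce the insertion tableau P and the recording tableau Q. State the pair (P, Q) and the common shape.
P = [1, 4, 8] / [2, 5] / [3, 7] / [6];  Q = [1, 2, 3] / [4, 5] / [6, 7] / [8];  common shape = (3, 2, 2, 1)

Row-insert the values π_1, π_2, … into P one at a time, bumping the leftmost entry strictly greater than the inserted value down to the next row. The recording tableau Q records, in position (i, j), the step at which that cell was added to P.
  Insert 6 (step 1): P = [6];  Q = [1]
  Insert 7 (step 2): P = [6, 7];  Q = [1, 2]
  Insert 8 (step 3): P = [6, 7, 8];  Q = [1, 2, 3]
  Insert 3 (step 4): P = [3, 7, 8] / [6];  Q = [1, 2, 3] / [4]
  Insert 5 (step 5): P = [3, 5, 8] / [6, 7];  Q = [1, 2, 3] / [4, 5]
  Insert 2 (step 6): P = [2, 5, 8] / [3, 7] / [6];  Q = [1, 2, 3] / [4, 5] / [6]
  Insert 4 (step 7): P = [2, 4, 8] / [3, 5] / [6, 7];  Q = [1, 2, 3] / [4, 5] / [6, 7]
  Insert 1 (step 8): P = [1, 4, 8] / [2, 5] / [3, 7] / [6];  Q = [1, 2, 3] / [4, 5] / [6, 7] / [8]
Final shape: (3, 2, 2, 1).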